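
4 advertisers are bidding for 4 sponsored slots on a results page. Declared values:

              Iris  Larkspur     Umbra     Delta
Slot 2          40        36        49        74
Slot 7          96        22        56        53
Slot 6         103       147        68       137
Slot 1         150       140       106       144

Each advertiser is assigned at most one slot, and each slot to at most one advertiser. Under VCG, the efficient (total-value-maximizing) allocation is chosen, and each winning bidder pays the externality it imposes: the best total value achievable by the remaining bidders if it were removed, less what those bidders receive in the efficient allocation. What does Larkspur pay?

Efficient allocation: Iris→Slot 7 ($96), Larkspur→Slot 6 ($147), Umbra→Slot 2 ($49), Delta→Slot 1 ($144); total welfare W = $436.
Larkspur receives Slot 6 at value $147, so the others get W − 147 = $289.
Without Larkspur: best allocation of the remaining 3 bidders over all 4 slots is Iris→Slot 1 ($150), Umbra→Slot 7 ($56), Delta→Slot 6 ($137), total $343.
VCG payment = (others' best without Larkspur) − (others' welfare with Larkspur) = 343 − 289 = $54.

Larkspur pays $54.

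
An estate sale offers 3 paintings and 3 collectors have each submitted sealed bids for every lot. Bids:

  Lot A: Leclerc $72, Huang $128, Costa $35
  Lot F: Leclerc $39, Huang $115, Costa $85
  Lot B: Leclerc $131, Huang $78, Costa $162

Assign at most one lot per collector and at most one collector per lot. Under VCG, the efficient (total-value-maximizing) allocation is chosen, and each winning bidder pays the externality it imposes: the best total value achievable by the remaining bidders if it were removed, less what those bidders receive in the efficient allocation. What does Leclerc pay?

Efficient allocation: Leclerc→Lot A ($72), Huang→Lot F ($115), Costa→Lot B ($162); total welfare W = $349.
Leclerc receives Lot A at value $72, so the others get W − 72 = $277.
Without Leclerc: best allocation of the remaining 2 bidders over all 3 lots is Huang→Lot A ($128), Costa→Lot B ($162), total $290.
VCG payment = (others' best without Leclerc) − (others' welfare with Leclerc) = 290 − 277 = $13.

Leclerc pays $13.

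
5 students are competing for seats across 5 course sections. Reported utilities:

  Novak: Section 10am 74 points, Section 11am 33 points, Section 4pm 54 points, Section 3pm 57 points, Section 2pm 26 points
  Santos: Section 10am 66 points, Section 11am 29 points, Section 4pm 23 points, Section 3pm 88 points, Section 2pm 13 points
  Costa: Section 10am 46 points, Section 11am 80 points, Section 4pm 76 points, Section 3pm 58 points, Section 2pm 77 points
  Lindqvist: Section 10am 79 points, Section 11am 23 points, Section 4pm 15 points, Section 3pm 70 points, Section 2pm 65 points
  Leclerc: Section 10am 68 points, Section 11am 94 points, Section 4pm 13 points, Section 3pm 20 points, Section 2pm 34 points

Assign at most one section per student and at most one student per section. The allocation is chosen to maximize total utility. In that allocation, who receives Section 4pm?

Costa receives Section 4pm.

Optimal: Novak→Section 10am (74 points), Santos→Section 3pm (88 points), Costa→Section 4pm (76 points), Lindqvist→Section 2pm (65 points), Leclerc→Section 11am (94 points) — total 74+88+76+65+94 = 397 points.
Column-greedy (each section in turn goes to its best remaining student) gives 363 points, worse by 34.
Next-best assignment: Novak→Section 4pm, Santos→Section 3pm, Costa→Section 2pm, Lindqvist→Section 10am, Leclerc→Section 11am = 392 points.
Swapping Leclerc↔Costa (Leclerc→Section 4pm 13 points, Costa→Section 11am 80 points) loses 77.
Every other assignment is strictly worse.
Costa's own top section is Section 11am (80 points), but forcing Costa→Section 11am and reassigning the rest optimally gives only 355 points — worse by 42.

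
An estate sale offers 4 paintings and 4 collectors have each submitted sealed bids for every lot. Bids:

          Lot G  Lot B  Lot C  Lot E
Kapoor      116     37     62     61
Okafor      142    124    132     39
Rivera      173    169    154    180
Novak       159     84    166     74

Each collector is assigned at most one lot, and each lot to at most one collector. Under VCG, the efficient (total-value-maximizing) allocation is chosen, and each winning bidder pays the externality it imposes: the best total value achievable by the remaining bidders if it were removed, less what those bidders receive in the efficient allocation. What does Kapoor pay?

Kapoor pays $18.

Efficient allocation: Kapoor→Lot G ($116), Okafor→Lot B ($124), Rivera→Lot E ($180), Novak→Lot C ($166); total welfare W = $586.
Kapoor receives Lot G at value $116, so the others get W − 116 = $470.
Without Kapoor: best allocation of the remaining 3 bidders over all 4 lots is Okafor→Lot G ($142), Rivera→Lot E ($180), Novak→Lot C ($166), total $488.
VCG payment = (others' best without Kapoor) − (others' welfare with Kapoor) = 488 − 470 = $18.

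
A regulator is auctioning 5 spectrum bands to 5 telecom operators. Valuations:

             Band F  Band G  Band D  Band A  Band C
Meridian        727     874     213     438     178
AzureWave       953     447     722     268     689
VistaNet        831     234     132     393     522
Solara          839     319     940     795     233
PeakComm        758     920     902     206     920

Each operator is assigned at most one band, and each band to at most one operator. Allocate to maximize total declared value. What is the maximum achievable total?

Maximum total: $4142M

Optimal: Meridian→Band G ($874M), AzureWave→Band D ($722M), VistaNet→Band F ($831M), Solara→Band A ($795M), PeakComm→Band C ($920M) — total 874+722+831+795+920 = $4142M.
No other one-to-one assignment exceeds $4142M.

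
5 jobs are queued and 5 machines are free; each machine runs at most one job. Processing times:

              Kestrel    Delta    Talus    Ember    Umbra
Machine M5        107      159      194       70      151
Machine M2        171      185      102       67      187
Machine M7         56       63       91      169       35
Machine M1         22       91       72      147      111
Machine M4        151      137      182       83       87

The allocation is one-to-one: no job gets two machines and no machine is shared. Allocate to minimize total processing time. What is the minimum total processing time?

Optimal: Kestrel→Machine M1 (22 min), Delta→Machine M7 (63 min), Talus→Machine M2 (102 min), Ember→Machine M5 (70 min), Umbra→Machine M4 (87 min) — total 22+63+102+70+87 = 344 min.
Next-best assignment: Kestrel→Machine M1, Delta→Machine M4, Talus→Machine M2, Ember→Machine M5, Umbra→Machine M7 = 366 min.
Swapping Delta↔Talus (Delta→Machine M2 185 min, Talus→Machine M7 91 min) adds 111.

Minimum total: 344 min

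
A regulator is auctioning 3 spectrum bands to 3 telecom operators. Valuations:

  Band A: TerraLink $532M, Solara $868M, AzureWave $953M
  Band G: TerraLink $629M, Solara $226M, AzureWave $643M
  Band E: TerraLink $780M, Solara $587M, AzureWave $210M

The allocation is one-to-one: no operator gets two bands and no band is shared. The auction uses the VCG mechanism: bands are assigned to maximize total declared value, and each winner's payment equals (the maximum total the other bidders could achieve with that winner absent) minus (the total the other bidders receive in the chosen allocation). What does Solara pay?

Solara pays $310M.

Efficient allocation: TerraLink→Band E ($780M), Solara→Band A ($868M), AzureWave→Band G ($643M); total welfare W = $2291M.
Solara receives Band A at value $868M, so the others get W − 868 = $1423M.
Without Solara: best allocation of the remaining 2 bidders over all 3 bands is TerraLink→Band E ($780M), AzureWave→Band A ($953M), total $1733M.
VCG payment = (others' best without Solara) − (others' welfare with Solara) = 1733 − 1423 = $310M.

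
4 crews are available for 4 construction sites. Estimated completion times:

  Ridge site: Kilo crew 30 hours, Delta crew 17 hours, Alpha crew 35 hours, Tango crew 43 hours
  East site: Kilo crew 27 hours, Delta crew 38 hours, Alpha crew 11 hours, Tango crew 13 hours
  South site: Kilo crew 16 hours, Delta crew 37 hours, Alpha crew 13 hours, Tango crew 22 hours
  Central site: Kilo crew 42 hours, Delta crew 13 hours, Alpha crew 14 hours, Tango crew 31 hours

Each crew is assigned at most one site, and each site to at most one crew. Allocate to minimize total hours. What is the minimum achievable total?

Min total: 60 hours

Optimal: Kilo crew→South site (16 hours), Delta crew→Ridge site (17 hours), Alpha crew→Central site (14 hours), Tango crew→East site (13 hours) — total 16+17+14+13 = 60 hours.
Next-best assignment: Kilo crew→Ridge site, Delta crew→Central site, Alpha crew→South site, Tango crew→East site = 69 hours.
Checked against all permutations: 60 hours is optimal.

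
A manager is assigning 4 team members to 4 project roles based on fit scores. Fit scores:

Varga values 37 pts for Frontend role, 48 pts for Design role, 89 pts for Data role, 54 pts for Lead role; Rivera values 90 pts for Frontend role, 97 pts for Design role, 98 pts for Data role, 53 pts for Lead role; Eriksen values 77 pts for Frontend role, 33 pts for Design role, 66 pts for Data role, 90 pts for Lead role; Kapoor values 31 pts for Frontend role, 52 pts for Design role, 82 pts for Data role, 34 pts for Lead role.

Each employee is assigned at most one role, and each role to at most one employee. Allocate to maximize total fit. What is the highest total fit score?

Optimal: Varga→Data role (89 pts), Rivera→Frontend role (90 pts), Eriksen→Lead role (90 pts), Kapoor→Design role (52 pts) — total 89+90+90+52 = 321 pts.
Row-greedy (each employee in turn takes its best remaining role) gives 307 pts, worse by 14.
Next-best assignment: Varga→Design role, Rivera→Frontend role, Eriksen→Lead role, Kapoor→Data role = 310 pts.

Maximum total: 321 pts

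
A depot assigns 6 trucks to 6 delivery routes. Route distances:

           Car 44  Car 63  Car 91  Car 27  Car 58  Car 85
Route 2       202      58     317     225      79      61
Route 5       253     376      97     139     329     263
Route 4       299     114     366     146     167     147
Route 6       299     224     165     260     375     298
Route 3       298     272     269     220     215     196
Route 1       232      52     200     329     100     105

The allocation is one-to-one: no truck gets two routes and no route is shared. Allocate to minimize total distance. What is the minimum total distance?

Optimal: Car 44→Route 6 (299 km), Car 63→Route 1 (52 km), Car 91→Route 5 (97 km), Car 27→Route 4 (146 km), Car 58→Route 2 (79 km), Car 85→Route 3 (196 km) — total 299+52+97+146+79+196 = 869 km.
Column-greedy (each route in turn goes to its cheapest remaining truck) gives 1046 km, worse by 177.
Every other assignment is strictly worse.

Minimum total: 869 km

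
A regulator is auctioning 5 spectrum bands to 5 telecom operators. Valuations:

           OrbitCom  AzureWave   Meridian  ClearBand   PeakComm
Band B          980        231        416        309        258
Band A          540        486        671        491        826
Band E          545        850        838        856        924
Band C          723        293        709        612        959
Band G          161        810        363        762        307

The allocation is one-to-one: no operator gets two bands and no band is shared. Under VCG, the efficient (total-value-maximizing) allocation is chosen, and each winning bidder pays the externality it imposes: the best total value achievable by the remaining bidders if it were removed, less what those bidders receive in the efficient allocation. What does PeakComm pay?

PeakComm pays $38M.

Efficient allocation: OrbitCom→Band B ($980M), AzureWave→Band G ($810M), Meridian→Band A ($671M), ClearBand→Band E ($856M), PeakComm→Band C ($959M); total welfare W = $4276M.
PeakComm receives Band C at value $959M, so the others get W − 959 = $3317M.
Without PeakComm: best allocation of the remaining 4 bidders over all 5 bands is OrbitCom→Band B ($980M), AzureWave→Band G ($810M), Meridian→Band C ($709M), ClearBand→Band E ($856M), total $3355M.
VCG payment = (others' best without PeakComm) − (others' welfare with PeakComm) = 3355 − 3317 = $38M.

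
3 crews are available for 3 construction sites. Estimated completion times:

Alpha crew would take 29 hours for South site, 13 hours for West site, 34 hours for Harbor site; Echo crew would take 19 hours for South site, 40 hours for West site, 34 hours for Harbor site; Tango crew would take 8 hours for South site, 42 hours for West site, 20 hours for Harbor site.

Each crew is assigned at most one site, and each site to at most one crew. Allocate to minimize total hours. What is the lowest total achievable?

This is the linear assignment problem.
Optimal: Alpha crew→West site (13 hours), Echo crew→South site (19 hours), Tango crew→Harbor site (20 hours) — total 13+19+20 = 52 hours.
Column-greedy (each site in turn goes to its cheapest remaining crew) gives 55 hours, worse by 3.
Next-best assignment: Alpha crew→West site, Echo crew→Harbor site, Tango crew→South site = 55 hours.
Every other assignment is strictly worse.

Min total: 52 hours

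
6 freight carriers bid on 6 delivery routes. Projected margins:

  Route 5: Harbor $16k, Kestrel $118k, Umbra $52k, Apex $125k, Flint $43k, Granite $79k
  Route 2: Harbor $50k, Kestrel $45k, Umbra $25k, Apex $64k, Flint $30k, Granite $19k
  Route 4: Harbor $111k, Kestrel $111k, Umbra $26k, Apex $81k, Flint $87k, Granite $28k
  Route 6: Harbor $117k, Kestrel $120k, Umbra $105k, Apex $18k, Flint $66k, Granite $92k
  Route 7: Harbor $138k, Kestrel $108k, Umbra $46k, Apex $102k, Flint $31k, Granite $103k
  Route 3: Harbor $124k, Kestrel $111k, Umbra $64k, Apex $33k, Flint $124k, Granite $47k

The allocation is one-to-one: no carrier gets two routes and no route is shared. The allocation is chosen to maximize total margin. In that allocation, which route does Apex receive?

Treat this as an assignment problem: match each carrier to one route.
Optimal: Harbor→Route 4 ($111k), Kestrel→Route 5 ($118k), Umbra→Route 6 ($105k), Apex→Route 2 ($64k), Flint→Route 3 ($124k), Granite→Route 7 ($103k) — total 111+118+105+64+124+103 = $625k.
Row-greedy (each carrier in turn takes its best remaining route) gives $553k, worse by 72.
Next-best assignment: Harbor→Route 7, Kestrel→Route 4, Umbra→Route 6, Apex→Route 5, Flint→Route 3, Granite→Route 2 = $622k.
Apex's own top route is Route 5 ($125k), but forcing Apex→Route 5 and reassigning the rest optimally gives only $622k — worse by 3.

Apex receives Route 2.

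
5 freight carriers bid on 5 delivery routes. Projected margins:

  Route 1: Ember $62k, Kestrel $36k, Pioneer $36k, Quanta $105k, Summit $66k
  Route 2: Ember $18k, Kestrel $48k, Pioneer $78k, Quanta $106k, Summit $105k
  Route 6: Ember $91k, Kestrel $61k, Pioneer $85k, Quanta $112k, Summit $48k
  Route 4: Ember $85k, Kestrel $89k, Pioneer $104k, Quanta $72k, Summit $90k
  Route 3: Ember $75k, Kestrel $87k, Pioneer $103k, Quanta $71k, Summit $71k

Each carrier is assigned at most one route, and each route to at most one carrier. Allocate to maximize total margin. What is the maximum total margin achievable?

Treat this as an assignment problem: match each carrier to one route.
Optimal: Ember→Route 6 ($91k), Kestrel→Route 4 ($89k), Pioneer→Route 3 ($103k), Quanta→Route 1 ($105k), Summit→Route 2 ($105k) — total 91+89+103+105+105 = $493k.
Swapping Kestrel↔Ember (Kestrel→Route 6 $61k, Ember→Route 4 $85k) loses 34.

Max total: $493k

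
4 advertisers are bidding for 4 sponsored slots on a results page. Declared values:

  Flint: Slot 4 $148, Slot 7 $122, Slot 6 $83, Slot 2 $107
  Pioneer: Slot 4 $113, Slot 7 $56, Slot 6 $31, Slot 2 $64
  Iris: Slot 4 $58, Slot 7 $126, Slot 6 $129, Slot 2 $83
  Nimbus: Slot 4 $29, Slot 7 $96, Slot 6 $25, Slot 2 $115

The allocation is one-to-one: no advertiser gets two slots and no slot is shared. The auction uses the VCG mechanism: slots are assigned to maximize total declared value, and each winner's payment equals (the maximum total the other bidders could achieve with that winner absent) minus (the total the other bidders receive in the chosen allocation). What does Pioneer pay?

Pioneer pays $26.

Efficient allocation: Flint→Slot 7 ($122), Pioneer→Slot 4 ($113), Iris→Slot 6 ($129), Nimbus→Slot 2 ($115); total welfare W = $479.
Pioneer receives Slot 4 at value $113, so the others get W − 113 = $366.
Without Pioneer: best allocation of the remaining 3 bidders over all 4 slots is Flint→Slot 4 ($148), Iris→Slot 6 ($129), Nimbus→Slot 2 ($115), total $392.
VCG payment = (others' best without Pioneer) − (others' welfare with Pioneer) = 392 − 366 = $26.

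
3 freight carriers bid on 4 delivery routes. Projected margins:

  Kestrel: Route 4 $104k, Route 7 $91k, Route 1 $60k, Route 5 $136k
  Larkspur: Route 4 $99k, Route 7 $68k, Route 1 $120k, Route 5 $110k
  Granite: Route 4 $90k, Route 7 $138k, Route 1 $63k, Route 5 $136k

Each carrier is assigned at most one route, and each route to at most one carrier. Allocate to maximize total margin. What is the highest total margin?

Max total: $394k

This is a one-to-one assignment (maximum-weight bipartite matching).
Optimal: Kestrel→Route 5 ($136k), Larkspur→Route 1 ($120k), Granite→Route 7 ($138k) — total 136+120+138 = $394k.
Column-greedy (each route in turn goes to its best remaining carrier) gives $362k, worse by 32.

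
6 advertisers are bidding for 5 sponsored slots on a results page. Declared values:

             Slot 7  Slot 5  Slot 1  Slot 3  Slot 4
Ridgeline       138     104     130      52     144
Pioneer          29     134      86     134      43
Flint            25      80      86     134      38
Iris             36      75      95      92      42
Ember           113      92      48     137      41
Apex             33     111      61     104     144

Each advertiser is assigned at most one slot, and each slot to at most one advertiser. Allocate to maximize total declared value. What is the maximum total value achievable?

Optimal: Ember→Slot 7 ($113), Pioneer→Slot 5 ($134), Ridgeline→Slot 1 ($130), Flint→Slot 3 ($134), Apex→Slot 4 ($144) — total 113+134+130+134+144 = $655.
Swapping Ember↔Apex (Ember→Slot 4 $41, Apex→Slot 7 $33) loses 183.

Max total: $655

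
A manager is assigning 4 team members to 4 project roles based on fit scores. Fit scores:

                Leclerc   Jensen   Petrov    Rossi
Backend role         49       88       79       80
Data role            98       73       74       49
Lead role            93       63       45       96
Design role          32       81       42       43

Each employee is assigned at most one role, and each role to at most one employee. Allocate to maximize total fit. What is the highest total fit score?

Optimal: Leclerc→Data role (98 pts), Jensen→Design role (81 pts), Petrov→Backend role (79 pts), Rossi→Lead role (96 pts) — total 98+81+79+96 = 354 pts.
Column-greedy (each role in turn goes to its best remaining employee) gives 324 pts, worse by 30.
Next-best assignment: Leclerc→Lead role, Jensen→Design role, Petrov→Data role, Rossi→Backend role = 328 pts.
Every other assignment is strictly worse.

Maximum total: 354 pts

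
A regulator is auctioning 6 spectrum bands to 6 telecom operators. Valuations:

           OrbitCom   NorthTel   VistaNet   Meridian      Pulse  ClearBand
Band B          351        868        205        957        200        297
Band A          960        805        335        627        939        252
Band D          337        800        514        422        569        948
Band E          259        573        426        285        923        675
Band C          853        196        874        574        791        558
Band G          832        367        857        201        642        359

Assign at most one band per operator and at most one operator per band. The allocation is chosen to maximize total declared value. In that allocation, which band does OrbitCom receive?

OrbitCom receives Band C.

This is a one-to-one assignment (maximum-weight bipartite matching).
Optimal: OrbitCom→Band C ($853M), NorthTel→Band A ($805M), VistaNet→Band G ($857M), Meridian→Band B ($957M), Pulse→Band E ($923M), ClearBand→Band D ($948M) — total 853+805+857+957+923+948 = $5343M.
Max-entry greedy (repeatedly take the single best remaining cell) gives $5029M, worse by 314.
Next-best assignment: OrbitCom→Band G, NorthTel→Band A, VistaNet→Band C, Meridian→Band B, Pulse→Band E, ClearBand→Band D = $5339M.
OrbitCom's own top band is Band A ($960M), but forcing OrbitCom→Band A and reassigning the rest optimally gives only $5130M — worse by 213.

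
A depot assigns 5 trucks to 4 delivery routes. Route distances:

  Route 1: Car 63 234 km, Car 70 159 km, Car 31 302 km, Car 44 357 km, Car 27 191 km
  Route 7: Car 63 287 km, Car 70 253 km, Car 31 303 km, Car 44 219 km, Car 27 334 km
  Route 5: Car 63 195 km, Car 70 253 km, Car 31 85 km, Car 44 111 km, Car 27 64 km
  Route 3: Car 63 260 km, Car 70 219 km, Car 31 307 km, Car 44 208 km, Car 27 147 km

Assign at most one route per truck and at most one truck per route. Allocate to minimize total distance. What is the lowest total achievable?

Optimal: Car 70→Route 1 (159 km), Car 44→Route 7 (219 km), Car 31→Route 5 (85 km), Car 27→Route 3 (147 km) — total 159+219+85+147 = 610 km.
Column-greedy (each route in turn goes to its cheapest remaining truck) gives 702 km, worse by 92.
Next-best assignment: Car 70→Route 1, Car 63→Route 7, Car 31→Route 5, Car 27→Route 3 = 678 km.

Minimum total: 610 km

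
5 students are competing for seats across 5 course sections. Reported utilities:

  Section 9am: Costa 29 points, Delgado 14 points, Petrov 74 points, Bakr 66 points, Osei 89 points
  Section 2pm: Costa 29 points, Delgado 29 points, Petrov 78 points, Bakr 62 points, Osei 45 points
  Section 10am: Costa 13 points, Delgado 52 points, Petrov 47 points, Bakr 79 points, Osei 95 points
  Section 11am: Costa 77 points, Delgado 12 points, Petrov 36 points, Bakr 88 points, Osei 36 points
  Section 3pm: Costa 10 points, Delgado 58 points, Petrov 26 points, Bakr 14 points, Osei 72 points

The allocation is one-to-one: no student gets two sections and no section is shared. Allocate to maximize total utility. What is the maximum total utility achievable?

Max total: 381 points

Optimal: Costa→Section 11am (77 points), Delgado→Section 3pm (58 points), Petrov→Section 2pm (78 points), Bakr→Section 10am (79 points), Osei→Section 9am (89 points) — total 77+58+78+79+89 = 381 points.
Max-entry greedy (repeatedly take the single best remaining cell) gives 348 points, worse by 33.
Swapping Costa↔Bakr (Costa→Section 10am 13 points, Bakr→Section 11am 88 points) loses 55.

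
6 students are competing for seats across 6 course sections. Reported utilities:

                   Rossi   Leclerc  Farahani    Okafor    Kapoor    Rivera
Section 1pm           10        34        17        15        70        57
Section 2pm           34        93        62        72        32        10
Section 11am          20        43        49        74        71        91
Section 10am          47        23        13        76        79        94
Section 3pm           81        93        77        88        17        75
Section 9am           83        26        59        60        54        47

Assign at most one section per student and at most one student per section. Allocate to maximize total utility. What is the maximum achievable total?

Maximum total: 491 points

Optimal: Rossi→Section 9am (83 points), Leclerc→Section 2pm (93 points), Farahani→Section 3pm (77 points), Okafor→Section 11am (74 points), Kapoor→Section 1pm (70 points), Rivera→Section 10am (94 points) — total 83+93+77+74+70+94 = 491 points.
Max-entry greedy (repeatedly take the single best remaining cell) gives 446 points, worse by 45.
Next-best assignment: Rossi→Section 9am, Leclerc→Section 2pm, Farahani→Section 3pm, Okafor→Section 10am, Kapoor→Section 1pm, Rivera→Section 11am = 490 points.
Swapping Leclerc↔Rivera (Leclerc→Section 10am 23 points, Rivera→Section 2pm 10 points) loses 154.
Checked against all permutations: 491 points is optimal.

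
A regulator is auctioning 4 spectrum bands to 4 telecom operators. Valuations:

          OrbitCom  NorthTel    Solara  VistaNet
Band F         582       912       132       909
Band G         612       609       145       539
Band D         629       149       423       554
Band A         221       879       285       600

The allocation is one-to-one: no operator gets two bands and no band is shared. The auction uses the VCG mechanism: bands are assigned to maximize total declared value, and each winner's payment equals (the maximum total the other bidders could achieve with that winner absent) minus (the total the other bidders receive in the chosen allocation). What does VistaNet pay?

VistaNet pays $33M.

Efficient allocation: OrbitCom→Band G ($612M), NorthTel→Band A ($879M), Solara→Band D ($423M), VistaNet→Band F ($909M); total welfare W = $2823M.
VistaNet receives Band F at value $909M, so the others get W − 909 = $1914M.
Without VistaNet: best allocation of the remaining 3 bidders over all 4 bands is OrbitCom→Band G ($612M), NorthTel→Band F ($912M), Solara→Band D ($423M), total $1947M.
VCG payment = (others' best without VistaNet) − (others' welfare with VistaNet) = 1947 − 1914 = $33M.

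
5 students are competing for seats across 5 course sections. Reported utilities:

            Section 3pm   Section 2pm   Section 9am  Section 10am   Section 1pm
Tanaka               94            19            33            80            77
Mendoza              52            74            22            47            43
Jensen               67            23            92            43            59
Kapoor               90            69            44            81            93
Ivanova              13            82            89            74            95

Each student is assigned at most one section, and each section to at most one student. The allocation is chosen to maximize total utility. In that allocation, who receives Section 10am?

This is the linear assignment problem.
Optimal: Tanaka→Section 3pm (94 points), Mendoza→Section 2pm (74 points), Jensen→Section 9am (92 points), Kapoor→Section 10am (81 points), Ivanova→Section 1pm (95 points) — total 94+74+92+81+95 = 436 points.
Row-greedy (each student in turn takes its best remaining section) gives 427 points, worse by 9.
No other one-to-one assignment exceeds 436 points.
Kapoor's own top section is Section 1pm (93 points), but forcing Kapoor→Section 1pm and reassigning the rest optimally gives only 427 points — worse by 9.

Kapoor receives Section 10am.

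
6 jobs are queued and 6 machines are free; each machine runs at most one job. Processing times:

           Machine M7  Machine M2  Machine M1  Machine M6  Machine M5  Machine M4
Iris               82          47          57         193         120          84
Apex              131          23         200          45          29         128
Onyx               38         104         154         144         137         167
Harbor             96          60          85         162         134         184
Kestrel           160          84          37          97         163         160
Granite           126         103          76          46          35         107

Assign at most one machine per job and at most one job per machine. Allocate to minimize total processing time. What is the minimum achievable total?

This is a one-to-one assignment (minimum-cost bipartite matching).
Optimal: Iris→Machine M4 (84 min), Apex→Machine M5 (29 min), Onyx→Machine M7 (38 min), Harbor→Machine M2 (60 min), Kestrel→Machine M1 (37 min), Granite→Machine M6 (46 min) — total 84+29+38+60+37+46 = 294 min.
Row-greedy (each job in turn takes its cheapest remaining machine) gives 403 min, worse by 109.

Min total: 294 min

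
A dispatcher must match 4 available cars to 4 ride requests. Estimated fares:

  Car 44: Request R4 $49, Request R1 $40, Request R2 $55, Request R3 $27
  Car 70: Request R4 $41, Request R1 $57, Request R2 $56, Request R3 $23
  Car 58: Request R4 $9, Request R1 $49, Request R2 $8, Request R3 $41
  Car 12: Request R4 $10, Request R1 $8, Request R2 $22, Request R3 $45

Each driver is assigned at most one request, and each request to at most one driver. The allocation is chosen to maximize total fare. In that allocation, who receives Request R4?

Optimal: Car 44→Request R4 ($49), Car 70→Request R2 ($56), Car 58→Request R1 ($49), Car 12→Request R3 ($45) — total 49+56+49+45 = $199.
Max-entry greedy (repeatedly take the single best remaining cell) gives $166, worse by 33.
Next-best assignment: Car 44→Request R2, Car 70→Request R4, Car 58→Request R1, Car 12→Request R3 = $190.
Car 44's own top request is Request R2 ($55), but forcing Car 44→Request R2 and reassigning the rest optimally gives only $190 — worse by 9.

Car 44 receives Request R4.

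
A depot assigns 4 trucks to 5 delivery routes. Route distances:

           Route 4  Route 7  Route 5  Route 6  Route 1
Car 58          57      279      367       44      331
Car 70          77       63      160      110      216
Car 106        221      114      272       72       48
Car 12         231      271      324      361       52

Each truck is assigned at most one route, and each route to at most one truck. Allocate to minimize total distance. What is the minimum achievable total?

Min total: 244 km

Optimal: Car 58→Route 4 (57 km), Car 70→Route 7 (63 km), Car 106→Route 6 (72 km), Car 12→Route 1 (52 km) — total 57+63+72+52 = 244 km.
Next-best assignment: Car 58→Route 6, Car 70→Route 4, Car 106→Route 7, Car 12→Route 1 = 287 km.
No other one-to-one assignment undercuts 244 km.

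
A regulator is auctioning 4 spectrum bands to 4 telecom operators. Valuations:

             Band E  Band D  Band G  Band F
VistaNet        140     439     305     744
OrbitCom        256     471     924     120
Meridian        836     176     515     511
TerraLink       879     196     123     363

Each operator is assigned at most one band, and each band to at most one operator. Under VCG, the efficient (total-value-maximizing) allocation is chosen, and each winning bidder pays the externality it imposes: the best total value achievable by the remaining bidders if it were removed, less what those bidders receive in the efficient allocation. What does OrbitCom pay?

OrbitCom pays $309M.

Efficient allocation: VistaNet→Band D ($439M), OrbitCom→Band G ($924M), Meridian→Band F ($511M), TerraLink→Band E ($879M); total welfare W = $2753M.
OrbitCom receives Band G at value $924M, so the others get W − 924 = $1829M.
Without OrbitCom: best allocation of the remaining 3 bidders over all 4 bands is VistaNet→Band F ($744M), Meridian→Band G ($515M), TerraLink→Band E ($879M), total $2138M.
VCG payment = (others' best without OrbitCom) − (others' welfare with OrbitCom) = 2138 − 1829 = $309M.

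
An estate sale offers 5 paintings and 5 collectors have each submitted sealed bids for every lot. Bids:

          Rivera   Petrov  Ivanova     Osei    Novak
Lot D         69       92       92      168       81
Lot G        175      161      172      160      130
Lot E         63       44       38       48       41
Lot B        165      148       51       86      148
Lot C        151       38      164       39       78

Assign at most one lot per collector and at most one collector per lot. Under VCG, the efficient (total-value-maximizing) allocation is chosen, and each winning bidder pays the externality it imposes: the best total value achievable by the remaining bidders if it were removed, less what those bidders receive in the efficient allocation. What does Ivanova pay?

Ivanova pays $88.

Efficient allocation: Rivera→Lot E ($63), Petrov→Lot G ($161), Ivanova→Lot C ($164), Osei→Lot D ($168), Novak→Lot B ($148); total welfare W = $704.
Ivanova receives Lot C at value $164, so the others get W − 164 = $540.
Without Ivanova: best allocation of the remaining 4 bidders over all 5 lots is Rivera→Lot C ($151), Petrov→Lot G ($161), Osei→Lot D ($168), Novak→Lot B ($148), total $628.
VCG payment = (others' best without Ivanova) − (others' welfare with Ivanova) = 628 − 540 = $88.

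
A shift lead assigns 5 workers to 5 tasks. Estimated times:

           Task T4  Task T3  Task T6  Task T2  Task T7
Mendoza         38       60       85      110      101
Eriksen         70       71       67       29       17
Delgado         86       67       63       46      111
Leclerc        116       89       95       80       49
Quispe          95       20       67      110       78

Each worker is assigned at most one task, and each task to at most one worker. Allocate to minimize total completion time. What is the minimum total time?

This is the linear assignment problem.
Optimal: Mendoza→Task T4 (38 min), Eriksen→Task T2 (29 min), Delgado→Task T6 (63 min), Leclerc→Task T7 (49 min), Quispe→Task T3 (20 min) — total 38+29+63+49+20 = 199 min.
Min-entry greedy (repeatedly take the single cheapest remaining cell) gives 216 min, worse by 17.
Next-best assignment: Mendoza→Task T4, Eriksen→Task T7, Delgado→Task T2, Leclerc→Task T6, Quispe→Task T3 = 216 min.
Checked against all permutations: 199 min is optimal.

Minimum total: 199 min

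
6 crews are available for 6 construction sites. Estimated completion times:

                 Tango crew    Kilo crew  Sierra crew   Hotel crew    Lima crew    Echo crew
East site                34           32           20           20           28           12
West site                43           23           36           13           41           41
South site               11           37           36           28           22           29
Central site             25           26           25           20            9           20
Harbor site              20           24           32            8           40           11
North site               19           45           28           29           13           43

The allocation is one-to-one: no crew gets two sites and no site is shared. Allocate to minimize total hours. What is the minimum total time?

This is a one-to-one assignment (minimum-cost bipartite matching).
Optimal: Tango crew→South site (11 hours), Kilo crew→West site (23 hours), Sierra crew→North site (28 hours), Hotel crew→Harbor site (8 hours), Lima crew→Central site (9 hours), Echo crew→East site (12 hours) — total 11+23+28+8+9+12 = 91 hours.
Column-greedy (each site in turn goes to its cheapest remaining crew) gives 97 hours, worse by 6.

Minimum total: 91 hours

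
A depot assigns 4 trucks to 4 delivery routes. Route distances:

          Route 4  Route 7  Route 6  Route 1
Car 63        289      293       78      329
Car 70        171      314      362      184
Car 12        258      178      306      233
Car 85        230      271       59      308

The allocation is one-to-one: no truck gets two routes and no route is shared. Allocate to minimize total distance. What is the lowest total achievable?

Optimal: Car 63→Route 6 (78 km), Car 70→Route 1 (184 km), Car 12→Route 7 (178 km), Car 85→Route 4 (230 km) — total 78+184+178+230 = 670 km.
Column-greedy (each route in turn goes to its cheapest remaining truck) gives 737 km, worse by 67.
Swapping Car 70↔Car 12 (Car 70→Route 7 314 km, Car 12→Route 1 233 km) adds 185.
Every other assignment is strictly worse.

Min total: 670 km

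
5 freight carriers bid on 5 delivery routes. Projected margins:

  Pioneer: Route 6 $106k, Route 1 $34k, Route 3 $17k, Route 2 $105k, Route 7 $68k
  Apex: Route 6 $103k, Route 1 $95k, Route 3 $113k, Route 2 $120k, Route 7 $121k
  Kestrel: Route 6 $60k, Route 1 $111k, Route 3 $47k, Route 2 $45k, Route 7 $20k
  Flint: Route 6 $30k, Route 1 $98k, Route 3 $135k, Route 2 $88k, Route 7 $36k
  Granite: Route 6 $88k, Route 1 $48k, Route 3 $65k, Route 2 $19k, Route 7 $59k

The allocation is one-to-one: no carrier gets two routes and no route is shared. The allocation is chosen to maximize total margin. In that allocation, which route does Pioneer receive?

Optimal: Pioneer→Route 2 ($105k), Apex→Route 7 ($121k), Kestrel→Route 1 ($111k), Flint→Route 3 ($135k), Granite→Route 6 ($88k) — total 105+121+111+135+88 = $560k.
Column-greedy (each route in turn goes to its best remaining carrier) gives $531k, worse by 29.
Next-best assignment: Pioneer→Route 6, Apex→Route 2, Kestrel→Route 1, Flint→Route 3, Granite→Route 7 = $531k.
Every other assignment is strictly worse.
Pioneer's own top route is Route 6 ($106k), but forcing Pioneer→Route 6 and reassigning the rest optimally gives only $531k — worse by 29.

Pioneer receives Route 2.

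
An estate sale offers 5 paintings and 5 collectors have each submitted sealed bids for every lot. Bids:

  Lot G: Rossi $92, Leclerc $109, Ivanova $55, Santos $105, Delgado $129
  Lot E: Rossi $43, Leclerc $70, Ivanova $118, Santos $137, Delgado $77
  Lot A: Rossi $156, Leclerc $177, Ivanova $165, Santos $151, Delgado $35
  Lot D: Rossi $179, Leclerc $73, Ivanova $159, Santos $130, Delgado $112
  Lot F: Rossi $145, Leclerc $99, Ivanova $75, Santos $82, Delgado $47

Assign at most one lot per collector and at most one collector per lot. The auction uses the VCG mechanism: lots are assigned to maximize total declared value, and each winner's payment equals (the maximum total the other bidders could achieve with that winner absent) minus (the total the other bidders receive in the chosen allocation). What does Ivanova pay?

Efficient allocation: Rossi→Lot F ($145), Leclerc→Lot A ($177), Ivanova→Lot D ($159), Santos→Lot E ($137), Delgado→Lot G ($129); total welfare W = $747.
Ivanova receives Lot D at value $159, so the others get W − 159 = $588.
Without Ivanova: best allocation of the remaining 4 bidders over all 5 lots is Rossi→Lot D ($179), Leclerc→Lot A ($177), Santos→Lot E ($137), Delgado→Lot G ($129), total $622.
VCG payment = (others' best without Ivanova) − (others' welfare with Ivanova) = 622 − 588 = $34.

Ivanova pays $34.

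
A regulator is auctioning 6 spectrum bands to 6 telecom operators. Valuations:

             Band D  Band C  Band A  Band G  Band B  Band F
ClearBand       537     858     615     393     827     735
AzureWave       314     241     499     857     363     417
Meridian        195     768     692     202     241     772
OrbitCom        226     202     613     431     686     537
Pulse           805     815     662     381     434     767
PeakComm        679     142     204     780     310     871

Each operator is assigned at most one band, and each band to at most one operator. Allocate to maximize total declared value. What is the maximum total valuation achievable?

Max total: $4769M

This is a one-to-one assignment (maximum-weight bipartite matching).
Optimal: ClearBand→Band C ($858M), AzureWave→Band G ($857M), Meridian→Band A ($692M), OrbitCom→Band B ($686M), Pulse→Band D ($805M), PeakComm→Band F ($871M) — total 858+857+692+686+805+871 = $4769M.
Row-greedy (each operator in turn takes its best remaining band) gives $4182M, worse by 587.
Every other assignment is strictly worse.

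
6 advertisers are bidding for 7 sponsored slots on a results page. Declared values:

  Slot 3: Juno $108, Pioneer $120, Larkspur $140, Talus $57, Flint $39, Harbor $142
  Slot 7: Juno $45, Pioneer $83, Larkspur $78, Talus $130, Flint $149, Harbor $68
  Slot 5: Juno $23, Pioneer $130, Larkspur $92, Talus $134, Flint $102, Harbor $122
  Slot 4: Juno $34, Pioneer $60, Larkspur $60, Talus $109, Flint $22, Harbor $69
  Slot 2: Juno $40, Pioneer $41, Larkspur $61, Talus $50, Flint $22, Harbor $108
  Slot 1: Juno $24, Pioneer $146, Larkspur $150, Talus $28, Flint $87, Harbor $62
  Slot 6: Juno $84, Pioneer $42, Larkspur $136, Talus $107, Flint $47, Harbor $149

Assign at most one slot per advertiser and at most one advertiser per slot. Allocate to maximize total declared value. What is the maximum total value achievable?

Maximum total: $795

Optimal: Juno→Slot 3 ($108), Pioneer→Slot 5 ($130), Larkspur→Slot 1 ($150), Talus→Slot 4 ($109), Flint→Slot 7 ($149), Harbor→Slot 6 ($149) — total 108+130+150+109+149+149 = $795.
Column-greedy (each slot in turn goes to its best remaining advertiser) gives $570, worse by 225.
Swapping Talus↔Larkspur (Talus→Slot 1 $28, Larkspur→Slot 4 $60) loses 171.
Checked against all permutations: $795 is optimal.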